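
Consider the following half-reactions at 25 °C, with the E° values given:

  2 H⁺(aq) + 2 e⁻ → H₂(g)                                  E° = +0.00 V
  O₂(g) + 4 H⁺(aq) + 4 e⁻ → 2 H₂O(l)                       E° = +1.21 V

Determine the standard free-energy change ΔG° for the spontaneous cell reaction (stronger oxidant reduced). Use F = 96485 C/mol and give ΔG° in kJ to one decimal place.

O₂/H₂O (E° = +1.21 V) is the cathode; H⁺/H₂ (E° = +0.00 V) is the anode, so E°cell = +1.21 V.
Balancing electrons gives n = 4 (lcm of 4 and 2).
ΔG° = −nFE° = −(4)(96485)(+1.21) = -466,987 J = -467.0 kJ.

-467.0 kJ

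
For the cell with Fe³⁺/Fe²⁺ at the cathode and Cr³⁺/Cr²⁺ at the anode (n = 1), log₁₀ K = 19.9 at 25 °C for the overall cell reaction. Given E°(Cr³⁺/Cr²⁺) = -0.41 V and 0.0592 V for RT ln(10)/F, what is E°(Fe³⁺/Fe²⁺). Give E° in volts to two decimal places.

+0.77 V

E°cell = (0.0592/n)·log K = (0.0592/1)(19.9) = +1.178 V.
Since Fe³⁺/Fe²⁺ is the cathode and Cr³⁺/Cr²⁺ the anode, E°cell = E°(Fe³⁺/Fe²⁺) − E°(Cr³⁺/Cr²⁺).
So E°(Fe³⁺/Fe²⁺) = E°cell + E°(Cr³⁺/Cr²⁺) = +1.178 + (-0.41) = +0.77 V.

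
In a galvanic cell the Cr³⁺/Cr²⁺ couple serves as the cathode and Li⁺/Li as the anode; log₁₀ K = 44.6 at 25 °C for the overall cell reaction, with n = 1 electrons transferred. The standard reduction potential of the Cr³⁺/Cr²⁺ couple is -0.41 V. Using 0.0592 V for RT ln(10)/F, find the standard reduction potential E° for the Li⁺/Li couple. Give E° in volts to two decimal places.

E°cell = (0.0592/n)·log K = (0.0592/1)(44.6) = +2.640 V.
Since Cr³⁺/Cr²⁺ is the cathode and Li⁺/Li the anode, E°cell = E°(Cr³⁺/Cr²⁺) − E°(Li⁺/Li).
So E°(Li⁺/Li) = E°(Cr³⁺/Cr²⁺) − E°cell = (-0.41) − (+2.640) = -3.05 V.

-3.05 V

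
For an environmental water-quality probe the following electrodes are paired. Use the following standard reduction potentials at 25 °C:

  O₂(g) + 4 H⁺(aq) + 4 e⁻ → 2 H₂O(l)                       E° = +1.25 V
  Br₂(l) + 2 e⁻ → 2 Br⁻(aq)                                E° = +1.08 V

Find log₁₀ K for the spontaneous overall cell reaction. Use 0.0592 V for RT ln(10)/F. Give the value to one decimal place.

Cathode: O₂/H₂O; anode: Br₂/Br⁻. E°cell = +0.17 V, n = 4.
log K = nE°cell / 0.0592 = (4)(+0.17) / 0.0592 = 11.5.

11.5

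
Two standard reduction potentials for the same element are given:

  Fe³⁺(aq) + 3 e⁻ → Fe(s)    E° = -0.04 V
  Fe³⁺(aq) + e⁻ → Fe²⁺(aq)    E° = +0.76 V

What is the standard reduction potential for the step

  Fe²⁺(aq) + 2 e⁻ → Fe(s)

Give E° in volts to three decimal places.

Sequential free energies add, so n₃E°₃ = n₁E°₁ + n₂E°₂.
With n₃ = 3, and the known step contributing 1×(+0.76) V, the unknown satisfies 2·E° = 3×(-0.04) − 1×(+0.76) = -0.880.
E° = -0.880 / 2 = -0.440 V.

-0.440 V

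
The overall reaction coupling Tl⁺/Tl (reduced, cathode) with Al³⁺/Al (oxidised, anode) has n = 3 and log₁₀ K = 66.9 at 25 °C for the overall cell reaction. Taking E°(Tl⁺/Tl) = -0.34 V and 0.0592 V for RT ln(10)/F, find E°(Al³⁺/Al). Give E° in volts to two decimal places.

E°cell = (0.0592/n)·log K = (0.0592/3)(66.9) = +1.320 V.
Since Tl⁺/Tl is the cathode and Al³⁺/Al the anode, E°cell = E°(Tl⁺/Tl) − E°(Al³⁺/Al).
So E°(Al³⁺/Al) = E°(Tl⁺/Tl) − E°cell = (-0.34) − (+1.320) = -1.66 V.

-1.66 V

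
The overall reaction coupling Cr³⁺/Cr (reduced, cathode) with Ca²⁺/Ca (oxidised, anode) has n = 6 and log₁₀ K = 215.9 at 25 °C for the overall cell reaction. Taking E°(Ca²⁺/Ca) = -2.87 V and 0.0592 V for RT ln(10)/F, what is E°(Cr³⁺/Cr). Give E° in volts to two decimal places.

E°cell = (0.0592/n)·log K = (0.0592/6)(215.9) = +2.130 V.
Since Cr³⁺/Cr is the cathode and Ca²⁺/Ca the anode, E°cell = E°(Cr³⁺/Cr) − E°(Ca²⁺/Ca).
So E°(Cr³⁺/Cr) = E°cell + E°(Ca²⁺/Ca) = +2.130 + (-2.87) = -0.74 V.

-0.74 V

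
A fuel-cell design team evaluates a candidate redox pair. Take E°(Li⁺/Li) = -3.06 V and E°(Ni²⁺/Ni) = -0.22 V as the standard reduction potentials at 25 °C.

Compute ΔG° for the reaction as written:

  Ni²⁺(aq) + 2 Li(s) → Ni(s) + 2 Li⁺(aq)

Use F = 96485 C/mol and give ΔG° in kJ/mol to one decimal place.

-548.0 kJ/mol

As written, Ni²⁺/Ni is reduced (cathode) and Li⁺/Li is oxidised (anode), so E°cell = (-0.22) − (-3.06) = +2.84 V.
Balancing electrons gives n = 2.
ΔG° = −nFE° = −(2)(96485)(+2.84) = -548,035 J = -548.0 kJ/mol.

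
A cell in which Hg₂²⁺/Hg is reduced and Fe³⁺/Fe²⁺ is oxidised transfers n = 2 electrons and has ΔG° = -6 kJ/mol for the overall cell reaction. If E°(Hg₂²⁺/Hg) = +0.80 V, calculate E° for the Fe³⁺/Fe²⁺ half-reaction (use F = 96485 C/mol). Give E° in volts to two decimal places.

E°cell = −ΔG°/(nF) = −(-6×10³)/((2)(96485)) = +0.031 V.
Since Hg₂²⁺/Hg is the cathode and Fe³⁺/Fe²⁺ the anode, E°cell = E°(Hg₂²⁺/Hg) − E°(Fe³⁺/Fe²⁺).
So E°(Fe³⁺/Fe²⁺) = E°(Hg₂²⁺/Hg) − E°cell = (+0.80) − (+0.031) = +0.77 V.

+0.77 V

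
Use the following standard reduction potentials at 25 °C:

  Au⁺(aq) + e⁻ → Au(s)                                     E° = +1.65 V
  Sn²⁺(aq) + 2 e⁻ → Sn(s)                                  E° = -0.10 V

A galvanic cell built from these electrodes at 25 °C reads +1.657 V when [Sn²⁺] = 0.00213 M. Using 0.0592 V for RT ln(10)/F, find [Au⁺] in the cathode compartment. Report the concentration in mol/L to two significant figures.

Au⁺/Au is the cathode, Sn²⁺/Sn the anode: E°cell = +1.75 V, n = 2.
Overall reaction: 2 Au⁺(aq) + Sn(s) → 2 Au(s) + Sn²⁺(aq); Q = [Sn²⁺]^1/[Au⁺]^2.
From E = E° − (0.0592/n) log Q: log Q = (E° − E)·n/0.0592 = (+1.75 − (+1.657))·2/0.0592 = 3.1419.
So 2·log[Au⁺] = 1·log(0.00213) − log Q = -2.6716 − (3.1419) = -5.8135; log[Au⁺] = -5.8135 / 2 = -2.9068; [Au⁺] = 10^(-2.9068) ≈ 0.0012 M.

0.0012 M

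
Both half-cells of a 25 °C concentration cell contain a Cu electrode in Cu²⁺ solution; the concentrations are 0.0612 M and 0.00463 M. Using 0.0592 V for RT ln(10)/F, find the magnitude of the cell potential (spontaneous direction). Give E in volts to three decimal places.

+0.033 V

For a concentration cell E°cell = 0. The 0.0612 M side is the cathode (reduction is favoured where [Cu²⁺] is higher).
With n = 2, E = −(0.0592/2) log([Cu²⁺]ₐₙ/[Cu²⁺]꜀ₐₜ) = −(0.0592/2) log(0.00463/0.0612) = −(0.0592/2)(-1.121) = +0.033 V.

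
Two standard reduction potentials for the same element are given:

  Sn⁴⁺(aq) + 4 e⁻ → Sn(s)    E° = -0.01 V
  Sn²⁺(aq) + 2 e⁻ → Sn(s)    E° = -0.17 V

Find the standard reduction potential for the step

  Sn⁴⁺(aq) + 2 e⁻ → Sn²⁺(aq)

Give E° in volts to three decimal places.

+0.150 V

Sequential free energies add, so n₃E°₃ = n₁E°₁ + n₂E°₂.
With n₃ = 4, and the known step contributing 2×(-0.17) V, the unknown satisfies 2·E° = 4×(-0.01) − 2×(-0.17) = +0.300.
E° = +0.300 / 2 = +0.150 V.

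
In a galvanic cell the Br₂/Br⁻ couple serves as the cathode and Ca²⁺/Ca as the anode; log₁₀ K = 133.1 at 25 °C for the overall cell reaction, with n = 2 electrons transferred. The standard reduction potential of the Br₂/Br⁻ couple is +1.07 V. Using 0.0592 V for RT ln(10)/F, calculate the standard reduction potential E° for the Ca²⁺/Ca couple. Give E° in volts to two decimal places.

E°cell = (0.0592/n)·log K = (0.0592/2)(133.1) = +3.940 V.
Since Br₂/Br⁻ is the cathode and Ca²⁺/Ca the anode, E°cell = E°(Br₂/Br⁻) − E°(Ca²⁺/Ca).
So E°(Ca²⁺/Ca) = E°(Br₂/Br⁻) − E°cell = (+1.07) − (+3.940) = -2.87 V.

-2.87 V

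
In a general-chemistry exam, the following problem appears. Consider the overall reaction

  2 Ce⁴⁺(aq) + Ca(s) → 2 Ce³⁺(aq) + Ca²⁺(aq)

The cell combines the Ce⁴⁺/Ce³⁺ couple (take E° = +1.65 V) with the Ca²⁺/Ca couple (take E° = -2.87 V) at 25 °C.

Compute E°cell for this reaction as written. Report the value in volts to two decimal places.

+4.52 V

The Ce⁴⁺/Ce³⁺ couple has the higher reduction potential, so it is the cathode; Ca²⁺/Ca is oxidised at the anode.
E°cell = E°(cathode) − E°(anode) = (+1.65) − (-2.87) = +4.52 V.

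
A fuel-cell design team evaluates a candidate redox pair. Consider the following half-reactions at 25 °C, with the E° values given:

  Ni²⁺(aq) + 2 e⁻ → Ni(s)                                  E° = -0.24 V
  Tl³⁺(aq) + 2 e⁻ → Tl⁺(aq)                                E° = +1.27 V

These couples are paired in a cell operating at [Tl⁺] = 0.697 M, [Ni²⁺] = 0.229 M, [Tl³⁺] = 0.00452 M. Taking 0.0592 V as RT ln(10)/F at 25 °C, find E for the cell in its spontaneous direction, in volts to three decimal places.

Tl³⁺/Tl⁺ is the cathode (higher E°), Ni²⁺/Ni the anode: E°cell = +1.27 − (-0.24) = +1.51 V, n = 2.
Overall: Tl³⁺(aq) + Ni(s) → Tl⁺(aq) + Ni²⁺(aq)
Q = [Tl⁺]·[Ni²⁺] / ([Tl³⁺]); log Q = 1.548.
E = E° − (0.0592/n) log Q = +1.51 − (0.0592/2)(1.548) = +1.464 V.

+1.464 V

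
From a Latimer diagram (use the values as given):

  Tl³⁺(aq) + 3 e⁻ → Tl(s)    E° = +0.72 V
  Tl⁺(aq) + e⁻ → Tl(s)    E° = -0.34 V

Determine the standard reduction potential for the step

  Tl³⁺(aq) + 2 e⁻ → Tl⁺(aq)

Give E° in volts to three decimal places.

Sequential free energies add, so n₃E°₃ = n₁E°₁ + n₂E°₂.
With n₃ = 3, and the known step contributing 1×(-0.34) V, the unknown satisfies 2·E° = 3×(+0.72) − 1×(-0.34) = +2.500.
E° = +2.500 / 2 = +1.250 V.

+1.250 V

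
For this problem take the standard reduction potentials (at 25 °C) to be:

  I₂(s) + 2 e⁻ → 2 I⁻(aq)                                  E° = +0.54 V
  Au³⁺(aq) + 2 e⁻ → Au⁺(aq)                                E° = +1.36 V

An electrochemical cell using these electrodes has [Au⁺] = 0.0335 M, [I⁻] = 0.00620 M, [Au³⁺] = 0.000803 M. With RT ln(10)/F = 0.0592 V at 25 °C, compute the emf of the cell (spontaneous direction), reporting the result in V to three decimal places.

+0.641 V

Au³⁺/Au⁺ is the cathode (higher E°), I₂/I⁻ the anode: E°cell = +1.36 − (+0.54) = +0.82 V, n = 2.
Overall: Au³⁺(aq) + 2 I⁻(aq) → Au⁺(aq) + I₂(s)
Q = [Au⁺] / ([Au³⁺]·[I⁻]^2); log Q = 6.036.
E = E° − (0.0592/n) log Q = +0.82 − (0.0592/2)(6.036) = +0.641 V.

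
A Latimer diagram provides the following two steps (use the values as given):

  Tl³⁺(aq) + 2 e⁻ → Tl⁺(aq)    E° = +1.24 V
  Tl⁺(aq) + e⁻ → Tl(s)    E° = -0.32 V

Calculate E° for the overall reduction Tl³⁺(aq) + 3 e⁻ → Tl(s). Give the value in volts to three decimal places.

+0.720 V

Adding the free-energy changes (−nFE°) of the two steps gives −n₃FE°₃ = −n₁FE°₁ − n₂FE°₂.
E°₃ = (2×+1.24 + 1×-0.32) / 3 = (+2.160) / 3 = +0.720 V.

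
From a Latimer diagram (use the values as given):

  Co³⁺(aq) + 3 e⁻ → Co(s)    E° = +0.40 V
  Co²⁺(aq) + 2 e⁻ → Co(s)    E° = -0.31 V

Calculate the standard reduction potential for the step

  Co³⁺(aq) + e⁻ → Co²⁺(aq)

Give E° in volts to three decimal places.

Sequential free energies add, so n₃E°₃ = n₁E°₁ + n₂E°₂.
With n₃ = 3, and the known step contributing 2×(-0.31) V, the unknown satisfies 1·E° = 3×(+0.40) − 2×(-0.31) = +1.820.
E° = +1.820 / 1 = +1.820 V.

+1.820 V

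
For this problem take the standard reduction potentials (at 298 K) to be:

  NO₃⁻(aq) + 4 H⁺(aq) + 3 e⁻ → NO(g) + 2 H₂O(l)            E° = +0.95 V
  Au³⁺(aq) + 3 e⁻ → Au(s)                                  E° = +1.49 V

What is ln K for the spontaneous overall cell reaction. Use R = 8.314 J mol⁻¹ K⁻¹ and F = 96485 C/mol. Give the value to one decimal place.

63.1

Cathode: Au³⁺/Au; anode: NO₃⁻/NO. E°cell = (+1.49) − (+0.95) = +0.54 V, with n = 3.
ΔG° = −nFE° = −RT ln K, so ln K = nFE°/(RT) = (3)(96485)(+0.54) / ((8.314)(298)) = 63.088.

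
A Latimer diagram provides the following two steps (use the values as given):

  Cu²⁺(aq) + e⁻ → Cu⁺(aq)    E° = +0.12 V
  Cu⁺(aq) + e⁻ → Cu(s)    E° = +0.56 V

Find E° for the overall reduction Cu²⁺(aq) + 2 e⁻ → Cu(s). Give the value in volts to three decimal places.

Since ΔG° = −nFE° is additive over sequential reductions, n₃E°₃ = n₁E°₁ + n₂E°₂.
E°₃ = (1×+0.12 + 1×+0.56) / 2 = (+0.680) / 2 = +0.340 V.

+0.340 V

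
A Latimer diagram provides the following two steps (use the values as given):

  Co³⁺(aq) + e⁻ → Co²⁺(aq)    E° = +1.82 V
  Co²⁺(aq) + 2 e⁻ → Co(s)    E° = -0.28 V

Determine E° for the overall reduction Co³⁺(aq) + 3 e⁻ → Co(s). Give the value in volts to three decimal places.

+0.420 V

Standard free energies of sequential steps add: ΔG°₃ = ΔG°₁ + ΔG°₂, so n₃E°₃ = n₁E°₁ + n₂E°₂.
E°₃ = (1×+1.82 + 2×-0.28) / 3 = (+1.260) / 3 = +0.420 V.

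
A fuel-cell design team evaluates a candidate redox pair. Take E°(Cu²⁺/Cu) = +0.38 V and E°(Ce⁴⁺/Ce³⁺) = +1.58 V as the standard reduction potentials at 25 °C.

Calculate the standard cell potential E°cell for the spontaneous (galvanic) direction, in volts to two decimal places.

+1.20 V

The Ce⁴⁺/Ce³⁺ couple has the higher reduction potential, so it is the cathode; Cu²⁺/Cu is oxidised at the anode.
E°cell = E°(cathode) − E°(anode) = (+1.58) − (+0.38) = +1.20 V.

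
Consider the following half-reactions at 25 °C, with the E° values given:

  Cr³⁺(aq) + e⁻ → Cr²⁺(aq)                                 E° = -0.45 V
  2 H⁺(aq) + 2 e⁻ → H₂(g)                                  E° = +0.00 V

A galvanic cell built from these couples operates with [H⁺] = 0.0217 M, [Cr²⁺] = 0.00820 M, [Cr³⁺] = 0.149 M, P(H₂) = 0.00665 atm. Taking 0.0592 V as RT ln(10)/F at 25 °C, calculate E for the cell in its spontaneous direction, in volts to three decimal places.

H⁺/H₂ is the cathode (higher E°), Cr³⁺/Cr²⁺ the anode: E°cell = +0.00 − (-0.45) = +0.45 V, n = 2.
Overall: 2 H⁺(aq) + 2 Cr²⁺(aq) → H₂(g) + 2 Cr³⁺(aq)
Q = P(H₂)·[Cr³⁺]^2 / ([H⁺]^2·[Cr²⁺]^2); log Q = 3.669.
E = E° − (0.0592/n) log Q = +0.45 − (0.0592/2)(3.669) = +0.341 V.

+0.341 V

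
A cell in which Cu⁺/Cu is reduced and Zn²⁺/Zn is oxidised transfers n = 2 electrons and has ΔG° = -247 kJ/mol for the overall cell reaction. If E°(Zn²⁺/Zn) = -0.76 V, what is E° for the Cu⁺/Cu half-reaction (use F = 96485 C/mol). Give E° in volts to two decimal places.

E°cell = −ΔG°/(nF) = −(-247×10³)/((2)(96485)) = +1.280 V.
Since Cu⁺/Cu is the cathode and Zn²⁺/Zn the anode, E°cell = E°(Cu⁺/Cu) − E°(Zn²⁺/Zn).
So E°(Cu⁺/Cu) = E°cell + E°(Zn²⁺/Zn) = +1.280 + (-0.76) = +0.52 V.

+0.52 V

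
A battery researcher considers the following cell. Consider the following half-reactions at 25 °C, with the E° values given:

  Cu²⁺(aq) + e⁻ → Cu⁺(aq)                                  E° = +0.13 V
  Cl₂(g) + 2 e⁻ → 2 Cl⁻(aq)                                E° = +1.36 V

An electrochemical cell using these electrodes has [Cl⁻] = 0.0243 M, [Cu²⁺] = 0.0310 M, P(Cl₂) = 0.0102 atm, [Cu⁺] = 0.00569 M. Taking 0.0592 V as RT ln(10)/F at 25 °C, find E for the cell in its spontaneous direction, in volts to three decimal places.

+1.223 V

Cl₂/Cl⁻ is the cathode (higher E°), Cu²⁺/Cu⁺ the anode: E°cell = +1.36 − (+0.13) = +1.23 V, n = 2.
Overall: Cl₂(g) + 2 Cu⁺(aq) → 2 Cl⁻(aq) + 2 Cu²⁺(aq)
Q = [Cl⁻]^2·[Cu²⁺]^2 / (P(Cl₂)·[Cu⁺]^2); log Q = 0.235.
E = E° − (0.0592/n) log Q = +1.23 − (0.0592/2)(0.235) = +1.223 V.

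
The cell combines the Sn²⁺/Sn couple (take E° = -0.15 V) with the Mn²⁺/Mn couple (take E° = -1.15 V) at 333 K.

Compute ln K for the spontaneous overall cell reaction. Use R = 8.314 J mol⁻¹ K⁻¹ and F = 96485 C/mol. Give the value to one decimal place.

Cathode: Sn²⁺/Sn; anode: Mn²⁺/Mn. E°cell = (-0.15) − (-1.15) = +1.00 V, with n = 2.
ΔG° = −nFE° = −RT ln K, so ln K = nFE°/(RT) = (2)(96485)(+1.00) / ((8.314)(333)) = 69.700.

69.7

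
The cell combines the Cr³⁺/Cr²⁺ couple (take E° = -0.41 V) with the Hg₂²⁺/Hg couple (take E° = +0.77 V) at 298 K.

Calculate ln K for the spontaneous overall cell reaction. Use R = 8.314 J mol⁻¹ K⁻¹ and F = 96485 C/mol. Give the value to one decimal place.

91.9

Cathode: Hg₂²⁺/Hg; anode: Cr³⁺/Cr²⁺. E°cell = (+0.77) − (-0.41) = +1.18 V, with n = 2.
ΔG° = −nFE° = −RT ln K, so ln K = nFE°/(RT) = (2)(96485)(+1.18) / ((8.314)(298)) = 91.906.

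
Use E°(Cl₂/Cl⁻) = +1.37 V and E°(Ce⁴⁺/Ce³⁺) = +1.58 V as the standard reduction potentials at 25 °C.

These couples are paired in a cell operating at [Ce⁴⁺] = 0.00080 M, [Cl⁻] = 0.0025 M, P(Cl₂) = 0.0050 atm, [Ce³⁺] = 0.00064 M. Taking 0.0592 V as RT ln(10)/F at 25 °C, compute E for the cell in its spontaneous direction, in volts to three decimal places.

Ce⁴⁺/Ce³⁺ is the cathode (higher E°), Cl₂/Cl⁻ the anode: E°cell = +1.58 − (+1.37) = +0.21 V, n = 2.
Overall: 2 Ce⁴⁺(aq) + 2 Cl⁻(aq) → 2 Ce³⁺(aq) + Cl₂(g)
Q = [Ce³⁺]^2·P(Cl₂) / ([Ce⁴⁺]^2·[Cl⁻]^2); log Q = 2.709.
E = E° − (0.0592/n) log Q = +0.21 − (0.0592/2)(2.709) = +0.130 V.

+0.130 V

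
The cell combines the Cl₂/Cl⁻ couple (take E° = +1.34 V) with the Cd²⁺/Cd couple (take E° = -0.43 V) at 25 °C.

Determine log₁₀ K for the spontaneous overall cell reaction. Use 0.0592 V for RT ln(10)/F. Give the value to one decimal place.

59.8

Cathode: Cl₂/Cl⁻; anode: Cd²⁺/Cd. E°cell = +1.77 V, n = 2.
log K = nE°cell / 0.0592 = (2)(+1.77) / 0.0592 = 59.8.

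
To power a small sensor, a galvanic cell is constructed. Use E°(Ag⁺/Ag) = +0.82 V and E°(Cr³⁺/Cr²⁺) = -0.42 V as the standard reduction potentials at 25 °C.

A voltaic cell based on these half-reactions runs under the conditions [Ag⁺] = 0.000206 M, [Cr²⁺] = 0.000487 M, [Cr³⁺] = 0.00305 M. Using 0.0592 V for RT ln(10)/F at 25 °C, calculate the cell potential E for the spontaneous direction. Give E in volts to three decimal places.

Ag⁺/Ag is the cathode (higher E°), Cr³⁺/Cr²⁺ the anode: E°cell = +0.82 − (-0.42) = +1.24 V, n = 1.
Overall: Ag⁺(aq) + Cr²⁺(aq) → Ag(s) + Cr³⁺(aq)
Q = [Cr³⁺] / ([Ag⁺]·[Cr²⁺]); log Q = 4.483.
E = E° − (0.0592/n) log Q = +1.24 − (0.0592/1)(4.483) = +0.975 V.

+0.975 V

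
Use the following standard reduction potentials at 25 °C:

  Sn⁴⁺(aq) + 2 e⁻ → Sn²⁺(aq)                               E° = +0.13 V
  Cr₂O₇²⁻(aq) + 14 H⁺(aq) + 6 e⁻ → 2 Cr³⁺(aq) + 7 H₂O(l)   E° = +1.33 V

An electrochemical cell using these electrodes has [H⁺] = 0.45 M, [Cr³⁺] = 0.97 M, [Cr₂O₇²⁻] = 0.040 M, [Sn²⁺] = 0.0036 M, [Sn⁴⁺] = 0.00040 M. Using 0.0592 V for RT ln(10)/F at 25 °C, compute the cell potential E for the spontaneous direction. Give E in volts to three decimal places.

+1.167 V

Cr₂O₇²⁻/Cr³⁺ is the cathode (higher E°), Sn⁴⁺/Sn²⁺ the anode: E°cell = +1.33 − (+0.13) = +1.20 V, n = 6.
Overall: Cr₂O₇²⁻(aq) + 14 H⁺(aq) + 3 Sn²⁺(aq) → 2 Cr³⁺(aq) + 7 H₂O(l) + 3 Sn⁴⁺(aq)
Q = [Cr³⁺]^2·[Sn⁴⁺]^3 / ([Cr₂O₇²⁻]·[H⁺]^14·[Sn²⁺]^3); log Q = 3.364.
E = E° − (0.0592/n) log Q = +1.20 − (0.0592/6)(3.364) = +1.167 V.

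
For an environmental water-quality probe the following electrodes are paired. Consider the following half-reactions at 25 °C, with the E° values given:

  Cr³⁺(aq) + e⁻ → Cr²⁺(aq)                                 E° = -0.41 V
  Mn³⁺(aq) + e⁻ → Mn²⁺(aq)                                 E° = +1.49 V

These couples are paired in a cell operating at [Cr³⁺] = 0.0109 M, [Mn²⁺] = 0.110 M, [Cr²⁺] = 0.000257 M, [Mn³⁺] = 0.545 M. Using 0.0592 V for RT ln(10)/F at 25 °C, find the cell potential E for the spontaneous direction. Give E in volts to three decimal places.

Mn³⁺/Mn²⁺ is the cathode (higher E°), Cr³⁺/Cr²⁺ the anode: E°cell = +1.49 − (-0.41) = +1.90 V, n = 1.
Overall: Mn³⁺(aq) + Cr²⁺(aq) → Mn²⁺(aq) + Cr³⁺(aq)
Q = [Mn²⁺]·[Cr³⁺] / ([Mn³⁺]·[Cr²⁺]); log Q = 0.932.
E = E° − (0.0592/n) log Q = +1.90 − (0.0592/1)(0.932) = +1.845 V.

+1.845 V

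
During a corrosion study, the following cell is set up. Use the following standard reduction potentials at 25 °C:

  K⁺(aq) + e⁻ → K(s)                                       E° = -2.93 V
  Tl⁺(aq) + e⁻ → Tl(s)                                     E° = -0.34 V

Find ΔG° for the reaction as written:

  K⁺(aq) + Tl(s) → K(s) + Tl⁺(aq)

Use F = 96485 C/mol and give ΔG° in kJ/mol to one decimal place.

+249.9 kJ/mol

As written, K⁺/K is reduced (cathode) and Tl⁺/Tl is oxidised (anode), so E°cell = (-2.93) − (-0.34) = -2.59 V.
Balancing electrons gives n = 1.
ΔG° = −nFE° = −(1)(96485)(-2.59) = 249,896 J = +249.9 kJ/mol.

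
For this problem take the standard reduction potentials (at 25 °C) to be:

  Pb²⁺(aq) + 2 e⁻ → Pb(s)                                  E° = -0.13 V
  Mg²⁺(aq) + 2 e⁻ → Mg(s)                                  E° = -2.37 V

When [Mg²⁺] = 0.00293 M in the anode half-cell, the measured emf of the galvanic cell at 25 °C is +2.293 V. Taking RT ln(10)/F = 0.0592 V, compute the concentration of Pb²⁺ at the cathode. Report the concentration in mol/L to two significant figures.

0.18 M

Pb²⁺/Pb is the cathode, Mg²⁺/Mg the anode: E°cell = +2.24 V, n = 2.
Overall reaction: Pb²⁺(aq) + Mg(s) → Pb(s) + Mg²⁺(aq); Q = [Mg²⁺]^1/[Pb²⁺]^1.
From E = E° − (0.0592/n) log Q: log Q = (E° − E)·n/0.0592 = (+2.24 − (+2.293))·2/0.0592 = -1.7905.
So 1·log[Pb²⁺] = 1·log(0.00293) − log Q = -2.5331 − (-1.7905) = -0.7426; [Pb²⁺] = 10^(-0.7426) ≈ 0.18 M.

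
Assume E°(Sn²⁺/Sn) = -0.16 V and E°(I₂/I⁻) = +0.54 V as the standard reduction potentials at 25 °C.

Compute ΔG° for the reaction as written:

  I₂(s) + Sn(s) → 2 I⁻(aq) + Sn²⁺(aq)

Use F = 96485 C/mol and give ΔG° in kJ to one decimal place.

-135.1 kJ

As written, I₂/I⁻ is reduced (cathode) and Sn²⁺/Sn is oxidised (anode), so E°cell = (+0.54) − (-0.16) = +0.70 V.
Balancing electrons gives n = 2.
ΔG° = −nFE° = −(2)(96485)(+0.70) = -135,079 J = -135.1 kJ.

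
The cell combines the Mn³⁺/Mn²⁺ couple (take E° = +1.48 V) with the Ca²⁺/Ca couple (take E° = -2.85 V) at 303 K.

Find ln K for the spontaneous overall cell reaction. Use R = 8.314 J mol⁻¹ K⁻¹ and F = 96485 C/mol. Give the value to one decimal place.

331.7

Cathode: Mn³⁺/Mn²⁺; anode: Ca²⁺/Ca. E°cell = (+1.48) − (-2.85) = +4.33 V, with n = 2.
ΔG° = −nFE° = −RT ln K, so ln K = nFE°/(RT) = (2)(96485)(+4.33) / ((8.314)(303)) = 331.684.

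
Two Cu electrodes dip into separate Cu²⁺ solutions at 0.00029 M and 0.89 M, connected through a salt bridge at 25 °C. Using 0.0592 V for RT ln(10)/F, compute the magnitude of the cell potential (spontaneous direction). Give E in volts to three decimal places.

+0.103 V

For a concentration cell E°cell = 0. The 0.89 M side is the cathode (reduction is favoured where [Cu²⁺] is higher).
With n = 2, E = −(0.0592/2) log([Cu²⁺]ₐₙ/[Cu²⁺]꜀ₐₜ) = −(0.0592/2) log(0.00029/0.89) = −(0.0592/2)(-3.487) = +0.103 V.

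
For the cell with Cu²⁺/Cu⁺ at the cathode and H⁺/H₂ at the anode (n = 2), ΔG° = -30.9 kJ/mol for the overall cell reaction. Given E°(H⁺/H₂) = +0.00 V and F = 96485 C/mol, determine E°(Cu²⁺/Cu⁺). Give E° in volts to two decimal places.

E°cell = −ΔG°/(nF) = −(-30.9×10³)/((2)(96485)) = +0.160 V.
Since Cu²⁺/Cu⁺ is the cathode and H⁺/H₂ the anode, E°cell = E°(Cu²⁺/Cu⁺) − E°(H⁺/H₂).
So E°(Cu²⁺/Cu⁺) = E°cell + E°(H⁺/H₂) = +0.160 + (+0.00) = +0.16 V.

+0.16 V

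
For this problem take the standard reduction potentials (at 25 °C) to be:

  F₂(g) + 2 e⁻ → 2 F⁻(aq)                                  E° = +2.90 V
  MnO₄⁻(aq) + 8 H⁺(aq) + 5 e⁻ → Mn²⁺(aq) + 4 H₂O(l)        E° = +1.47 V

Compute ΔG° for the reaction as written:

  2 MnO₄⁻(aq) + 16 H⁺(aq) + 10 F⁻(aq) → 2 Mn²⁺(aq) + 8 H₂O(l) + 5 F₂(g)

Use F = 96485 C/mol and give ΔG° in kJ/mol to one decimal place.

+1379.7 kJ/mol

As written, MnO₄⁻/Mn²⁺ is reduced (cathode) and F₂/F⁻ is oxidised (anode), so E°cell = (+1.47) − (+2.90) = -1.43 V.
Balancing electrons gives n = 10.
ΔG° = −nFE° = −(10)(96485)(-1.43) = 1,379,736 J = +1379.7 kJ/mol.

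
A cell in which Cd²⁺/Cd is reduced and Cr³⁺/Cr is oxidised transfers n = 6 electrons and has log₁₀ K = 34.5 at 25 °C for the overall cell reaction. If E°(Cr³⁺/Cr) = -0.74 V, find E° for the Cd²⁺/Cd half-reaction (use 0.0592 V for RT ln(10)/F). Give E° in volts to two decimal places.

-0.40 V

E°cell = (0.0592/n)·log K = (0.0592/6)(34.5) = +0.340 V.
Since Cd²⁺/Cd is the cathode and Cr³⁺/Cr the anode, E°cell = E°(Cd²⁺/Cd) − E°(Cr³⁺/Cr).
So E°(Cd²⁺/Cd) = E°cell + E°(Cr³⁺/Cr) = +0.340 + (-0.74) = -0.40 V.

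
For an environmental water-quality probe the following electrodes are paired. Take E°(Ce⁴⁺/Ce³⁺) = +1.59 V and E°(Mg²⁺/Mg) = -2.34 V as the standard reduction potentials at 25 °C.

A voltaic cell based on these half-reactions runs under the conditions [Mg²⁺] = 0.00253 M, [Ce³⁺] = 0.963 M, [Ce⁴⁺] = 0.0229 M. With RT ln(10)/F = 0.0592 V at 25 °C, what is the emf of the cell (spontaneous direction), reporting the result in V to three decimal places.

Ce⁴⁺/Ce³⁺ is the cathode (higher E°), Mg²⁺/Mg the anode: E°cell = +1.59 − (-2.34) = +3.93 V, n = 2.
Overall: 2 Ce⁴⁺(aq) + Mg(s) → 2 Ce³⁺(aq) + Mg²⁺(aq)
Q = [Ce³⁺]^2·[Mg²⁺] / ([Ce⁴⁺]^2); log Q = 0.651.
E = E° − (0.0592/n) log Q = +3.93 − (0.0592/2)(0.651) = +3.911 V.

+3.911 V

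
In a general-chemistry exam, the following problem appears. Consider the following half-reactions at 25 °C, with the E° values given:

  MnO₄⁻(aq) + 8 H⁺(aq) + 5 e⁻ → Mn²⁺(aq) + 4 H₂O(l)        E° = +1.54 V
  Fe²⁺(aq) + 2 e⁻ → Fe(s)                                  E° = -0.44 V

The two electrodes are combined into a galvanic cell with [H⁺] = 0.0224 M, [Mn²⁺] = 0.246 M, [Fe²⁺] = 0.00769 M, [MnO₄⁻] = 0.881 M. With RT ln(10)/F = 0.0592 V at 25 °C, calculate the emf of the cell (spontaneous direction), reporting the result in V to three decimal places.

MnO₄⁻/Mn²⁺ is the cathode (higher E°), Fe²⁺/Fe the anode: E°cell = +1.54 − (-0.44) = +1.98 V, n = 10.
Overall: 2 MnO₄⁻(aq) + 16 H⁺(aq) + 5 Fe(s) → 2 Mn²⁺(aq) + 8 H₂O(l) + 5 Fe²⁺(aq)
Q = [Mn²⁺]^2·[Fe²⁺]^5 / ([MnO₄⁻]^2·[H⁺]^16); log Q = 14.718.
E = E° − (0.0592/n) log Q = +1.98 − (0.0592/10)(14.718) = +1.893 V.

+1.893 V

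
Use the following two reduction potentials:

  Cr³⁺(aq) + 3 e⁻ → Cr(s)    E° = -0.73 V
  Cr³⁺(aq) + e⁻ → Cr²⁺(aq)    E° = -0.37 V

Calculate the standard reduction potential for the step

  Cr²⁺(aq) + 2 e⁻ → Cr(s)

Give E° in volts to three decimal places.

-0.910 V

Sequential free energies add, so n₃E°₃ = n₁E°₁ + n₂E°₂.
With n₃ = 3, and the known step contributing 1×(-0.37) V, the unknown satisfies 2·E° = 3×(-0.73) − 1×(-0.37) = -1.820.
E° = -1.820 / 2 = -0.910 V.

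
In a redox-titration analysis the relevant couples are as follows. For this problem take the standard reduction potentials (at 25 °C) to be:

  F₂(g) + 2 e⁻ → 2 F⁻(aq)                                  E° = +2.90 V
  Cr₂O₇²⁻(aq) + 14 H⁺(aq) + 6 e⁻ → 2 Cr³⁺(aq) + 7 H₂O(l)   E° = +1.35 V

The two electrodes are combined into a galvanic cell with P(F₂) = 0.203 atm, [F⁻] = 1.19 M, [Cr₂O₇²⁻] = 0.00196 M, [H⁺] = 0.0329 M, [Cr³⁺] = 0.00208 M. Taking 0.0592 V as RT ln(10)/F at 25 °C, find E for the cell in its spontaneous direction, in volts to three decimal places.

+1.704 V

F₂/F⁻ is the cathode (higher E°), Cr₂O₇²⁻/Cr³⁺ the anode: E°cell = +2.90 − (+1.35) = +1.55 V, n = 6.
Overall: 3 F₂(g) + 2 Cr³⁺(aq) + 7 H₂O(l) → 6 F⁻(aq) + Cr₂O₇²⁻(aq) + 14 H⁺(aq)
Q = [F⁻]^6·[Cr₂O₇²⁻]·[H⁺]^14 / (P(F₂)^3·[Cr³⁺]^2); log Q = -15.572.
E = E° − (0.0592/n) log Q = +1.55 − (0.0592/6)(-15.572) = +1.704 V.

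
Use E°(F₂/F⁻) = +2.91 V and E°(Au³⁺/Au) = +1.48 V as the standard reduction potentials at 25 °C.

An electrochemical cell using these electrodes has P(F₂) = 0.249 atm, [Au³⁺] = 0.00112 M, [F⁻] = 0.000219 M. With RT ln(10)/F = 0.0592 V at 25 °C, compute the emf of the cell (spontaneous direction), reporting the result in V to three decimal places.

F₂/F⁻ is the cathode (higher E°), Au³⁺/Au the anode: E°cell = +2.91 − (+1.48) = +1.43 V, n = 6.
Overall: 3 F₂(g) + 2 Au(s) → 6 F⁻(aq) + 2 Au³⁺(aq)
Q = [F⁻]^6·[Au³⁺]^2 / (P(F₂)^3); log Q = -26.047.
E = E° − (0.0592/n) log Q = +1.43 − (0.0592/6)(-26.047) = +1.687 V.

+1.687 V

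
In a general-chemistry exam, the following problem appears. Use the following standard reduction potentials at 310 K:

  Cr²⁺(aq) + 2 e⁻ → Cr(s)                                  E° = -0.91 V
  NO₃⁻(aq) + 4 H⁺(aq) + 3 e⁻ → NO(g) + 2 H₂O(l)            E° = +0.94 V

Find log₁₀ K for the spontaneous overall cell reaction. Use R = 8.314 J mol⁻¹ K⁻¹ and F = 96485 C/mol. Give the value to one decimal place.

180.5

Cathode: NO₃⁻/NO; anode: Cr²⁺/Cr. E°cell = (+0.94) − (-0.91) = +1.85 V, with n = 6.
ΔG° = −nFE° = −RT ln K, so ln K = nFE°/(RT) = (6)(96485)(+1.85) / ((8.314)(310)) = 415.538.
log₁₀ K = 415.538 / ln 10 = 180.5.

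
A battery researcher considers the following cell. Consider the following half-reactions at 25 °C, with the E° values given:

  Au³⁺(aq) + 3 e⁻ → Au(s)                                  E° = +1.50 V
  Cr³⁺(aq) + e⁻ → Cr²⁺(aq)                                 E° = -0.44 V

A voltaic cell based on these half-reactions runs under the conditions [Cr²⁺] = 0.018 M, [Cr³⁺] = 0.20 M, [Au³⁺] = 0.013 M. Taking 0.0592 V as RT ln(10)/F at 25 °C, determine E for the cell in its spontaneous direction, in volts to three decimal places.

+1.841 V

Au³⁺/Au is the cathode (higher E°), Cr³⁺/Cr²⁺ the anode: E°cell = +1.50 − (-0.44) = +1.94 V, n = 3.
Overall: Au³⁺(aq) + 3 Cr²⁺(aq) → Au(s) + 3 Cr³⁺(aq)
Q = [Cr³⁺]^3 / ([Au³⁺]·[Cr²⁺]^3); log Q = 5.023.
E = E° − (0.0592/n) log Q = +1.94 − (0.0592/3)(5.023) = +1.841 V.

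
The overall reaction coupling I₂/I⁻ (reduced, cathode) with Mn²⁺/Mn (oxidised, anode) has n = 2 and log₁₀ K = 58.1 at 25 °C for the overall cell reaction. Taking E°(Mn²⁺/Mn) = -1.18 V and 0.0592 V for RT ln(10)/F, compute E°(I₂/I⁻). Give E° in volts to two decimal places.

E°cell = (0.0592/n)·log K = (0.0592/2)(58.1) = +1.720 V.
Since I₂/I⁻ is the cathode and Mn²⁺/Mn the anode, E°cell = E°(I₂/I⁻) − E°(Mn²⁺/Mn).
So E°(I₂/I⁻) = E°cell + E°(Mn²⁺/Mn) = +1.720 + (-1.18) = +0.54 V.

+0.54 V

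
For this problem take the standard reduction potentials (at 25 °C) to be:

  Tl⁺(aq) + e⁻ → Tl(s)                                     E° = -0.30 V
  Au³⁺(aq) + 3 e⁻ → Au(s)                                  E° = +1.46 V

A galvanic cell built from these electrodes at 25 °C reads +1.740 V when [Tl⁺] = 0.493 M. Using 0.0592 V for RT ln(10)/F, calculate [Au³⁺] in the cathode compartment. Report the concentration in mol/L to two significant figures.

Au³⁺/Au is the cathode, Tl⁺/Tl the anode: E°cell = +1.76 V, n = 3.
Overall reaction: Au³⁺(aq) + 3 Tl(s) → Au(s) + 3 Tl⁺(aq); Q = [Tl⁺]^3/[Au³⁺]^1.
From E = E° − (0.0592/n) log Q: log Q = (E° − E)·n/0.0592 = (+1.76 − (+1.740))·3/0.0592 = 1.0135.
So 1·log[Au³⁺] = 3·log(0.493) − log Q = -0.9215 − (1.0135) = -1.9350; [Au³⁺] = 10^(-1.9350) ≈ 0.012 M.

0.012 M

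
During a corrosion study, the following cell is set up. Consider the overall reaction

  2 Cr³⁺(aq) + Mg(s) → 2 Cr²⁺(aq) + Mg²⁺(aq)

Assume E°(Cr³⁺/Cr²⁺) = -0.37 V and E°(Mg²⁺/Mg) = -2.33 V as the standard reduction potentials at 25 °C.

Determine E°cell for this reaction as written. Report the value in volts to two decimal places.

The Cr³⁺/Cr²⁺ couple has the higher reduction potential, so it is the cathode; Mg²⁺/Mg is oxidised at the anode.
E°cell = E°(cathode) − E°(anode) = (-0.37) − (-2.33) = +1.96 V.

+1.96 V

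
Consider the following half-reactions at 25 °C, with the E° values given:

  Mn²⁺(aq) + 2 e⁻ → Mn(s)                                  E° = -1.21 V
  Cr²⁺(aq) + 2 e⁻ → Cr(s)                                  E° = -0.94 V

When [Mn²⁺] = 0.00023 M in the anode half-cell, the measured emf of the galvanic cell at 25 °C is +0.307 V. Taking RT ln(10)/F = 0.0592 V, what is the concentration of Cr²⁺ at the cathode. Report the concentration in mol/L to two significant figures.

Cr²⁺/Cr is the cathode, Mn²⁺/Mn the anode: E°cell = +0.27 V, n = 2.
Overall reaction: Cr²⁺(aq) + Mn(s) → Cr(s) + Mn²⁺(aq); Q = [Mn²⁺]^1/[Cr²⁺]^1.
From E = E° − (0.0592/n) log Q: log Q = (E° − E)·n/0.0592 = (+0.27 − (+0.307))·2/0.0592 = -1.2500.
So 1·log[Cr²⁺] = 1·log(0.00023) − log Q = -3.6383 − (-1.2500) = -2.3883; [Cr²⁺] = 10^(-2.3883) ≈ 0.0041 M.

0.0041 M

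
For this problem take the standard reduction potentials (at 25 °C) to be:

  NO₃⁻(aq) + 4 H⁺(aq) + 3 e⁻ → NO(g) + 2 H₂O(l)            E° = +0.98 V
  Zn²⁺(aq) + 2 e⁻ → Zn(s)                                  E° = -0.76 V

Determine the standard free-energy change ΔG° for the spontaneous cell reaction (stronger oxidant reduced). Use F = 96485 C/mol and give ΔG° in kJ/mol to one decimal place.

NO₃⁻/NO (E° = +0.98 V) is the cathode; Zn²⁺/Zn (E° = -0.76 V) is the anode, so E°cell = +1.74 V.
Balancing electrons gives n = 6 (lcm of 3 and 2).
ΔG° = −nFE° = −(6)(96485)(+1.74) = -1,007,303 J = -1007.3 kJ/mol.

-1007.3 kJ/mol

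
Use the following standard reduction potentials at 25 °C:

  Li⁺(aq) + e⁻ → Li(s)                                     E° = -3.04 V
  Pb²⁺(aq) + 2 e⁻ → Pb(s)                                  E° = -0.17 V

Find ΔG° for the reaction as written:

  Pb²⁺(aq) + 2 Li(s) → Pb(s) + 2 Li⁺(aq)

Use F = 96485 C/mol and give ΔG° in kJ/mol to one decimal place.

As written, Pb²⁺/Pb is reduced (cathode) and Li⁺/Li is oxidised (anode), so E°cell = (-0.17) − (-3.04) = +2.87 V.
Balancing electrons gives n = 2.
ΔG° = −nFE° = −(2)(96485)(+2.87) = -553,824 J = -553.8 kJ/mol.

-553.8 kJ/mol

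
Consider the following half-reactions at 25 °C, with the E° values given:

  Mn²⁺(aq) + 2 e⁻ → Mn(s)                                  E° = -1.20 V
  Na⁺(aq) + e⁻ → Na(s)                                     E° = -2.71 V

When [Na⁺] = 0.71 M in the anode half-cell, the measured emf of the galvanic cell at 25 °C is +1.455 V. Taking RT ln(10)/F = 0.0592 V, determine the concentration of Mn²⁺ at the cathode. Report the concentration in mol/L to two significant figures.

Mn²⁺/Mn is the cathode, Na⁺/Na the anode: E°cell = +1.51 V, n = 2.
Overall reaction: Mn²⁺(aq) + 2 Na(s) → Mn(s) + 2 Na⁺(aq); Q = [Na⁺]^2/[Mn²⁺]^1.
From E = E° − (0.0592/n) log Q: log Q = (E° − E)·n/0.0592 = (+1.51 − (+1.455))·2/0.0592 = 1.8581.
So 1·log[Mn²⁺] = 2·log(0.71) − log Q = -0.2975 − (1.8581) = -2.1556; [Mn²⁺] = 10^(-2.1556) ≈ 0.0070 M.

0.0070 M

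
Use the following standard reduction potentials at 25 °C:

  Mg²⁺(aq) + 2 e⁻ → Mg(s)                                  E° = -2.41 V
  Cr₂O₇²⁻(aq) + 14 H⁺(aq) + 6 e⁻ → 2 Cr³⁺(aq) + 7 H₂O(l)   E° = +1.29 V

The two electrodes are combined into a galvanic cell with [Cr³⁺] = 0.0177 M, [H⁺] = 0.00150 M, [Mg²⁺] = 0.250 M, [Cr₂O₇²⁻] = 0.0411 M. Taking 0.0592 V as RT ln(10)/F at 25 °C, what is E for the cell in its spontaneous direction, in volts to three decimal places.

+3.349 V

Cr₂O₇²⁻/Cr³⁺ is the cathode (higher E°), Mg²⁺/Mg the anode: E°cell = +1.29 − (-2.41) = +3.70 V, n = 6.
Overall: Cr₂O₇²⁻(aq) + 14 H⁺(aq) + 3 Mg(s) → 2 Cr³⁺(aq) + 7 H₂O(l) + 3 Mg²⁺(aq)
Q = [Cr³⁺]^2·[Mg²⁺]^3 / ([Cr₂O₇²⁻]·[H⁺]^14); log Q = 35.611.
E = E° − (0.0592/n) log Q = +3.70 − (0.0592/6)(35.611) = +3.349 V.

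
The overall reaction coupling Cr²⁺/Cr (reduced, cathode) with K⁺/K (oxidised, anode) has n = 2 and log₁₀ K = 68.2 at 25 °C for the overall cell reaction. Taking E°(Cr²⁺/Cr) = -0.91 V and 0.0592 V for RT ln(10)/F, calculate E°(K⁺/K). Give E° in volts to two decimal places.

-2.93 V

E°cell = (0.0592/n)·log K = (0.0592/2)(68.2) = +2.019 V.
Since Cr²⁺/Cr is the cathode and K⁺/K the anode, E°cell = E°(Cr²⁺/Cr) − E°(K⁺/K).
So E°(K⁺/K) = E°(Cr²⁺/Cr) − E°cell = (-0.91) − (+2.019) = -2.93 V.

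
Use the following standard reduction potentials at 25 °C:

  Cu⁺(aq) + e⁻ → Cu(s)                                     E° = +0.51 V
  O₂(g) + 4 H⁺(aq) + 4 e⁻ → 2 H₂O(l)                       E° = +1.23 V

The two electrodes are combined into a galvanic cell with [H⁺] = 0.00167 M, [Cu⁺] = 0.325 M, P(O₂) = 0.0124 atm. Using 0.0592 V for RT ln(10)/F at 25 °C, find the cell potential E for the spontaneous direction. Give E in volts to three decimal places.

+0.556 V

O₂/H₂O is the cathode (higher E°), Cu⁺/Cu the anode: E°cell = +1.23 − (+0.51) = +0.72 V, n = 4.
Overall: O₂(g) + 4 H⁺(aq) + 4 Cu(s) → 2 H₂O(l) + 4 Cu⁺(aq)
Q = [Cu⁺]^4 / (P(O₂)·[H⁺]^4); log Q = 11.063.
E = E° − (0.0592/n) log Q = +0.72 − (0.0592/4)(11.063) = +0.556 V.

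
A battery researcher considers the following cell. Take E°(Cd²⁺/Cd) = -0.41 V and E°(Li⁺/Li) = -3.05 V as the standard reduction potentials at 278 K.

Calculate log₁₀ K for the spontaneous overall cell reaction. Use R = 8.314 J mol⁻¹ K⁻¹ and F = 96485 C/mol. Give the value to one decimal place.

95.7

Cathode: Cd²⁺/Cd; anode: Li⁺/Li. E°cell = (-0.41) − (-3.05) = +2.64 V, with n = 2.
ΔG° = −nFE° = −RT ln K, so ln K = nFE°/(RT) = (2)(96485)(+2.64) / ((8.314)(278)) = 220.414.
log₁₀ K = 220.414 / ln 10 = 95.7.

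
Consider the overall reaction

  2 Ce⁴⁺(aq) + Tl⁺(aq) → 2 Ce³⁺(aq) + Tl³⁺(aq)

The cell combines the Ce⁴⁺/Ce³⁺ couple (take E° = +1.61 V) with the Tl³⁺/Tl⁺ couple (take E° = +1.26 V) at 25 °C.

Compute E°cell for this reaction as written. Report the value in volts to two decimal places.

+0.35 V

The Ce⁴⁺/Ce³⁺ couple has the higher reduction potential, so it is the cathode; Tl³⁺/Tl⁺ is oxidised at the anode.
E°cell = E°(cathode) − E°(anode) = (+1.61) − (+1.26) = +0.35 V.
Since E°cell > 0, the reaction is spontaneous under standard conditions.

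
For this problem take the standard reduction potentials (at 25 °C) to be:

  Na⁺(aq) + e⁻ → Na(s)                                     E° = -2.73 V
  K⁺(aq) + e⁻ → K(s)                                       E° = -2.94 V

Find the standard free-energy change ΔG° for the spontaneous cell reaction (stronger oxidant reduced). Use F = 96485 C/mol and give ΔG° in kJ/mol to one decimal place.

-20.3 kJ/mol

Na⁺/Na (E° = -2.73 V) is the cathode; K⁺/K (E° = -2.94 V) is the anode, so E°cell = +0.21 V.
Balancing electrons gives n = 1 (lcm of 1 and 1).
ΔG° = −nFE° = −(1)(96485)(+0.21) = -20,262 J = -20.3 kJ/mol.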